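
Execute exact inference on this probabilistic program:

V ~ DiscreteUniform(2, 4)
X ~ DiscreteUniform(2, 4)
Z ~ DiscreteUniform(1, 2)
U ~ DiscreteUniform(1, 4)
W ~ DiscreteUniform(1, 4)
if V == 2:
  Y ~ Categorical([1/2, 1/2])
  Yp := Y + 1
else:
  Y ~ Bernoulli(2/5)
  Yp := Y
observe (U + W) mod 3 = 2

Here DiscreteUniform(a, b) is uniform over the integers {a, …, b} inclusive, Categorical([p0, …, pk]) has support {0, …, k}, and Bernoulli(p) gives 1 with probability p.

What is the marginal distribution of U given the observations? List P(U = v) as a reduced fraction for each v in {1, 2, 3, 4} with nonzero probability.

Enumerate traces; 216 have nonzero weight after conditioning:
  (V=2, X=2, Z=1, U=1, W=1, Y=0) weight 1/576
  (V=2, X=2, Z=1, U=1, W=1, Y=1) weight 1/576
  (V=2, X=2, Z=1, U=1, W=4, Y=0) weight 1/576
  (V=2, X=2, Z=1, U=1, W=4, Y=1) weight 1/576
  (V=2, X=2, Z=1, U=2, W=3, Y=0) weight 1/576
  (V=2, X=2, Z=1, U=2, W=3, Y=1) weight 1/576
  (V=2, X=2, Z=1, U=3, W=2, Y=0) weight 1/576
  (V=2, X=2, Z=1, U=3, W=2, Y=1) weight 1/576
  (V=2, X=2, Z=1, U=4, W=1, Y=0) weight 1/576
  … 207 more
Group by U:
  weight(U=1) = 1/8
  weight(U=2) = 1/16
  weight(U=3) = 1/16
  weight(U=4) = 1/8
Total weight = 1/8 + 1/16 + 1/16 + 1/8 = 3/8
P(U=1 | obs) = 1/8 / 3/8 = 1/3
P(U=2 | obs) = 1/16 / 3/8 = 1/6
P(U=3 | obs) = 1/16 / 3/8 = 1/6
P(U=4 | obs) = 1/8 / 3/8 = 1/3

P(U=1) = 1/3, P(U=2) = 1/6, P(U=3) = 1/6, P(U=4) = 1/3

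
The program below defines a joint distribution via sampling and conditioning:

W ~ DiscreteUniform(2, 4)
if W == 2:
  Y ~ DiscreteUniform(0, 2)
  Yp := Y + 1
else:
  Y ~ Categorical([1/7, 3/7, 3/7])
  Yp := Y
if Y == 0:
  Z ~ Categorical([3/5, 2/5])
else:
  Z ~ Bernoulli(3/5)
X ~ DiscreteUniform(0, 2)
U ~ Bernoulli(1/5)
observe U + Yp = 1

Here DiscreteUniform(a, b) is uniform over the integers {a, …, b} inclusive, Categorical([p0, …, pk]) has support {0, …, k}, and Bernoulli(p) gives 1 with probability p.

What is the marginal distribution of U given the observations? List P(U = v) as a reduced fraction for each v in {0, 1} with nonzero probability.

P(U=0) = 50/53, P(U=1) = 3/53

Enumerate traces; 30 have nonzero weight after conditioning:
  (W=2, Y=0, Z=0, X=0, U=0) weight 4/225
  (W=2, Y=0, Z=0, X=1, U=0) weight 4/225
  (W=2, Y=0, Z=0, X=2, U=0) weight 4/225
  (W=2, Y=0, Z=1, X=0, U=0) weight 8/675
  (W=2, Y=0, Z=1, X=1, U=0) weight 8/675
  (W=2, Y=0, Z=1, X=2, U=0) weight 8/675
  (W=3, Y=0, Z=0, X=0, U=1) weight 1/525
  (W=3, Y=0, Z=0, X=1, U=1) weight 1/525
  … 22 more
Group by U:
  weight(U=0) = 20/63
  weight(U=1) = 2/105
Total weight = 20/63 + 2/105 = 106/315
P(U=0 | obs) = 20/63 / 106/315 = 50/53
P(U=1 | obs) = 2/105 / 106/315 = 3/53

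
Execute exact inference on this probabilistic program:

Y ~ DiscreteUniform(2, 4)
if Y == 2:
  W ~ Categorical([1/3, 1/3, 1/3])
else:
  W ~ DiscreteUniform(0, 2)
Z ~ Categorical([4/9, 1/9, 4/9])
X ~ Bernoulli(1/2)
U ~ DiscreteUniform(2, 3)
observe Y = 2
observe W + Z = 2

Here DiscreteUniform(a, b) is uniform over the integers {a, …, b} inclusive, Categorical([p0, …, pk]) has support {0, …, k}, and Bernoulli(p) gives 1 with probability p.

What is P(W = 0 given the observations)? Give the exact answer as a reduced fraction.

Enumerate traces; 12 have nonzero weight after conditioning:
  (Y=2, W=0, Z=2, X=0, U=2) weight 1/81
  (Y=2, W=0, Z=2, X=0, U=3) weight 1/81
  (Y=2, W=0, Z=2, X=1, U=2) weight 1/81
  (Y=2, W=0, Z=2, X=1, U=3) weight 1/81
  (Y=2, W=1, Z=1, X=0, U=2) weight 1/324
  (Y=2, W=1, Z=1, X=0, U=3) weight 1/324
  (Y=2, W=1, Z=1, X=1, U=2) weight 1/324
  (Y=2, W=1, Z=1, X=1, U=3) weight 1/324
  (Y=2, W=2, Z=0, X=0, U=2) weight 1/81
  … 3 more
Group by W:
  weight(W=0) = 4/81
  weight(W=1) = 1/81
  weight(W=2) = 4/81
Total weight = 4/81 + 1/81 + 4/81 = 1/9
P(W=0 | obs) = 4/81 / 1/9 = 4/9
P(W=1 | obs) = 1/81 / 1/9 = 1/9
P(W=2 | obs) = 4/81 / 1/9 = 4/9

P(W = 0 | obs) = 4/9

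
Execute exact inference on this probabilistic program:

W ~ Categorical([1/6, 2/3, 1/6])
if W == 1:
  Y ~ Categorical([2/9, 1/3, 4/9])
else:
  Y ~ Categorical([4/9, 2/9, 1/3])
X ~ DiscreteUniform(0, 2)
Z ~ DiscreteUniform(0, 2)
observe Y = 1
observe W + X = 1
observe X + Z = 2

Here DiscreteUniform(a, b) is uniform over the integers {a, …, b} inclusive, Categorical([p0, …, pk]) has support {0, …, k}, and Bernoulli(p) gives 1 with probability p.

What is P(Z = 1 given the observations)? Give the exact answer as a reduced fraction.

Enumerate traces; 2 have nonzero weight after conditioning:
  (W=0, Y=1, X=1, Z=1) weight 1/243
  (W=1, Y=1, X=0, Z=2) weight 2/81
Group by Z:
  weight(Z=1) = 1/243
  weight(Z=2) = 2/81
Total weight = 1/243 + 2/81 = 7/243
P(Z=1 | obs) = 1/243 / 7/243 = 1/7
P(Z=2 | obs) = 2/81 / 7/243 = 6/7

P(Z = 1 | obs) = 1/7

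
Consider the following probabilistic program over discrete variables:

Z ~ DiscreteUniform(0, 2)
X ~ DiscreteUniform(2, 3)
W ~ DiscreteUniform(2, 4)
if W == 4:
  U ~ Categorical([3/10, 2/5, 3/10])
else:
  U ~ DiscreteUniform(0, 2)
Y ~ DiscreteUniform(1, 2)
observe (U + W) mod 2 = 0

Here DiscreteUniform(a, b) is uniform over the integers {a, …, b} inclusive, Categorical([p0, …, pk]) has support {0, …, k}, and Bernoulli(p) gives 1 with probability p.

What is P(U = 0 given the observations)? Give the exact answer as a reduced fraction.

P(U = 0 | obs) = 19/48

Enumerate traces; 60 have nonzero weight after conditioning:
  (Z=0, X=2, W=2, U=0, Y=1) weight 1/108
  (Z=0, X=2, W=2, U=0, Y=2) weight 1/108
  (Z=0, X=2, W=2, U=2, Y=1) weight 1/108
  (Z=0, X=2, W=2, U=2, Y=2) weight 1/108
  (Z=0, X=2, W=3, U=1, Y=1) weight 1/108
  (Z=0, X=2, W=3, U=1, Y=2) weight 1/108
  (Z=0, X=2, W=4, U=0, Y=1) weight 1/120
  (Z=0, X=2, W=4, U=0, Y=2) weight 1/120
  … 52 more
Group by U:
  weight(U=0) = 19/90
  weight(U=1) = 1/9
  weight(U=2) = 19/90
Total weight = 19/90 + 1/9 + 19/90 = 8/15
P(U=0 | obs) = 19/90 / 8/15 = 19/48
P(U=1 | obs) = 1/9 / 8/15 = 5/24
P(U=2 | obs) = 19/90 / 8/15 = 19/48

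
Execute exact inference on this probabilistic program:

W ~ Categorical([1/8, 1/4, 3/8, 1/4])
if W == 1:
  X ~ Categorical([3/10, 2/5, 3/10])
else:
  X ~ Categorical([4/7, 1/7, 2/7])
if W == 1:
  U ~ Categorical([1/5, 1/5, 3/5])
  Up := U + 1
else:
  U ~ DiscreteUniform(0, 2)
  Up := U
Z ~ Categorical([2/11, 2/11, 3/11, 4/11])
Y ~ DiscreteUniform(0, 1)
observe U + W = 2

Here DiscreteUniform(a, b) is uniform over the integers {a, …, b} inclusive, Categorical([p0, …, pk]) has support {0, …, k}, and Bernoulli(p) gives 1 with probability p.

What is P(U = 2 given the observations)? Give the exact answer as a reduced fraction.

P(U = 2 | obs) = 5/26

Enumerate traces; 72 have nonzero weight after conditioning:
  (W=0, X=0, U=2, Z=0, Y=0) weight 1/462
  (W=0, X=0, U=2, Z=0, Y=1) weight 1/462
  (W=0, X=0, U=2, Z=1, Y=0) weight 1/462
  (W=0, X=0, U=2, Z=1, Y=1) weight 1/462
  (W=0, X=0, U=2, Z=2, Y=0) weight 1/308
  (W=0, X=0, U=2, Z=2, Y=1) weight 1/308
  (W=0, X=0, U=2, Z=3, Y=0) weight 1/231
  (W=0, X=0, U=2, Z=3, Y=1) weight 1/231
  (W=1, X=0, U=1, Z=0, Y=0) weight 3/2200
  (W=2, X=0, U=0, Z=0, Y=0) weight 1/154
  … 62 more
Group by U:
  weight(U=0) = 1/8
  weight(U=1) = 1/20
  weight(U=2) = 1/24
Total weight = 1/8 + 1/20 + 1/24 = 13/60
P(U=0 | obs) = 1/8 / 13/60 = 15/26
P(U=1 | obs) = 1/20 / 13/60 = 3/13
P(U=2 | obs) = 1/24 / 13/60 = 5/26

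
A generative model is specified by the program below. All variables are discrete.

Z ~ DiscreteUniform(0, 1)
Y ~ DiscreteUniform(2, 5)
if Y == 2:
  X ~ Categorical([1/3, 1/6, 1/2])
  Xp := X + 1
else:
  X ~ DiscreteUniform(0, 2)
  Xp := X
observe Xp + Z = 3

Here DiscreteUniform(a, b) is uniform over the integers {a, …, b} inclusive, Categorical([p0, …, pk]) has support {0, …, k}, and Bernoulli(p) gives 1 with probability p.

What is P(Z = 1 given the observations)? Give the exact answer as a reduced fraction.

Enumerate traces; 5 have nonzero weight after conditioning:
  (Z=0, Y=2, X=2) weight 1/16
  (Z=1, Y=2, X=1) weight 1/48
  (Z=1, Y=3, X=2) weight 1/24
  (Z=1, Y=4, X=2) weight 1/24
  (Z=1, Y=5, X=2) weight 1/24
Group by Z:
  weight(Z=0) = 1/16
  weight(Z=1) = 7/48
Total weight = 1/16 + 7/48 = 5/24
P(Z=0 | obs) = 1/16 / 5/24 = 3/10
P(Z=1 | obs) = 7/48 / 5/24 = 7/10

P(Z = 1 | obs) = 7/10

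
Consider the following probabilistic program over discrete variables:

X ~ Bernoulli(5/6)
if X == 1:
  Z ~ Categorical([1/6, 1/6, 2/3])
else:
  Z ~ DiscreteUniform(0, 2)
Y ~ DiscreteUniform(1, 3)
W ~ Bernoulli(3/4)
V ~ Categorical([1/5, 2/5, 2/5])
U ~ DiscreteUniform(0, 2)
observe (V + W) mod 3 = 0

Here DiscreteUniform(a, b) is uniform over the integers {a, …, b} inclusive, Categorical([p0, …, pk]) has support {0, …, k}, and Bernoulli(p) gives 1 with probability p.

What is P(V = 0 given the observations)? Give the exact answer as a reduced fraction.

P(V = 0 | obs) = 1/7

Enumerate traces; 108 have nonzero weight after conditioning:
  (X=0, Z=0, Y=1, W=0, V=0, U=0) weight 1/3240
  (X=0, Z=0, Y=1, W=0, V=0, U=1) weight 1/3240
  (X=0, Z=0, Y=1, W=0, V=0, U=2) weight 1/3240
  (X=0, Z=0, Y=1, W=1, V=2, U=0) weight 1/540
  (X=0, Z=0, Y=1, W=1, V=2, U=1) weight 1/540
  (X=0, Z=0, Y=1, W=1, V=2, U=2) weight 1/540
  (X=0, Z=0, Y=2, W=0, V=0, U=0) weight 1/3240
  (X=0, Z=0, Y=2, W=0, V=0, U=1) weight 1/3240
  … 100 more
Group by V:
  weight(V=0) = 1/20
  weight(V=2) = 3/10
Total weight = 1/20 + 3/10 = 7/20
P(V=0 | obs) = 1/20 / 7/20 = 1/7
P(V=2 | obs) = 3/10 / 7/20 = 6/7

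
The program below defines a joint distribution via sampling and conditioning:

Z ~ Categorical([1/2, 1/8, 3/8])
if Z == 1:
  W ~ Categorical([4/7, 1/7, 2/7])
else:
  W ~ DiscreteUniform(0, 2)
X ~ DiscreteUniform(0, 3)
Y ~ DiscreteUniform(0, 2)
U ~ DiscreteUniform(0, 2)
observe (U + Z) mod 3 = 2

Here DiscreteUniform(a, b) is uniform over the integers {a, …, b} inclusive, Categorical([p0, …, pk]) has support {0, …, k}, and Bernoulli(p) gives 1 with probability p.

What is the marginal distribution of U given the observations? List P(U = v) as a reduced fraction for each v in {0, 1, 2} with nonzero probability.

Enumerate traces; 108 have nonzero weight after conditioning:
  (Z=0, W=0, X=0, Y=0, U=2) weight 1/216
  (Z=0, W=0, X=0, Y=1, U=2) weight 1/216
  (Z=0, W=0, X=0, Y=2, U=2) weight 1/216
  (Z=0, W=0, X=1, Y=0, U=2) weight 1/216
  (Z=0, W=0, X=1, Y=1, U=2) weight 1/216
  (Z=0, W=0, X=1, Y=2, U=2) weight 1/216
  (Z=0, W=0, X=2, Y=0, U=2) weight 1/216
  (Z=0, W=0, X=2, Y=1, U=2) weight 1/216
  (Z=1, W=0, X=0, Y=0, U=1) weight 1/504
  (Z=2, W=0, X=0, Y=0, U=0) weight 1/288
  … 98 more
Group by U:
  weight(U=0) = 1/8
  weight(U=1) = 1/24
  weight(U=2) = 1/6
Total weight = 1/8 + 1/24 + 1/6 = 1/3
P(U=0 | obs) = 1/8 / 1/3 = 3/8
P(U=1 | obs) = 1/24 / 1/3 = 1/8
P(U=2 | obs) = 1/6 / 1/3 = 1/2

P(U=0) = 3/8, P(U=1) = 1/8, P(U=2) = 1/2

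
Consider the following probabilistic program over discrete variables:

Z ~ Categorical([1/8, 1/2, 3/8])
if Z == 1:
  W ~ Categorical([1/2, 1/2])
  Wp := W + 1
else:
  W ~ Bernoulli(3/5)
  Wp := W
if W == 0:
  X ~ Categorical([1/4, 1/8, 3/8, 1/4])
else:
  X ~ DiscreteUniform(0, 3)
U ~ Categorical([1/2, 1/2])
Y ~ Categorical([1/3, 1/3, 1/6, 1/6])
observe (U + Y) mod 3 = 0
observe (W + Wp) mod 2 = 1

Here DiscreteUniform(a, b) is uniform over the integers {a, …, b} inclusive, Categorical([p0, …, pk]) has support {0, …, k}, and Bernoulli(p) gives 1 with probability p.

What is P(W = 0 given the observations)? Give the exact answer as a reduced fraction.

P(W = 0 | obs) = 1/2

Enumerate traces; 24 have nonzero weight after conditioning:
  (Z=1, W=0, X=0, U=0, Y=0) weight 1/96
  (Z=1, W=0, X=0, U=0, Y=3) weight 1/192
  (Z=1, W=0, X=0, U=1, Y=2) weight 1/192
  (Z=1, W=0, X=1, U=0, Y=0) weight 1/192
  (Z=1, W=0, X=1, U=0, Y=3) weight 1/384
  (Z=1, W=0, X=1, U=1, Y=2) weight 1/384
  (Z=1, W=0, X=2, U=0, Y=0) weight 1/64
  (Z=1, W=0, X=2, U=0, Y=3) weight 1/128
  (Z=1, W=1, X=0, U=0, Y=0) weight 1/96
  … 15 more
Group by W:
  weight(W=0) = 1/12
  weight(W=1) = 1/12
Total weight = 1/12 + 1/12 = 1/6
P(W=0 | obs) = 1/12 / 1/6 = 1/2
P(W=1 | obs) = 1/12 / 1/6 = 1/2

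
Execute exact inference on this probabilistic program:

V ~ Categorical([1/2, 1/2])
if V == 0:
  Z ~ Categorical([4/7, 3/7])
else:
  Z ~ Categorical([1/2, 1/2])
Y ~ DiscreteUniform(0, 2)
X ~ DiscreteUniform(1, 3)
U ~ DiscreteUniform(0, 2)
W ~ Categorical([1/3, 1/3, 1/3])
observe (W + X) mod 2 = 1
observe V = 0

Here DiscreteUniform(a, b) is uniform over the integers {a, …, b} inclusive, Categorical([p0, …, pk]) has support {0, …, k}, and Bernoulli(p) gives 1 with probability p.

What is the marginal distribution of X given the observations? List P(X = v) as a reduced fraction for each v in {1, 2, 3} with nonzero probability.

Enumerate traces; 90 have nonzero weight after conditioning:
  (V=0, Z=0, Y=0, X=1, U=0, W=0) weight 2/567
  (V=0, Z=0, Y=0, X=1, U=0, W=2) weight 2/567
  (V=0, Z=0, Y=0, X=1, U=1, W=0) weight 2/567
  (V=0, Z=0, Y=0, X=1, U=1, W=2) weight 2/567
  (V=0, Z=0, Y=0, X=1, U=2, W=0) weight 2/567
  (V=0, Z=0, Y=0, X=1, U=2, W=2) weight 2/567
  (V=0, Z=0, Y=0, X=2, U=0, W=1) weight 2/567
  (V=0, Z=0, Y=0, X=2, U=1, W=1) weight 2/567
  (V=0, Z=0, Y=0, X=3, U=0, W=0) weight 2/567
  … 81 more
Group by X:
  weight(X=1) = 1/9
  weight(X=2) = 1/18
  weight(X=3) = 1/9
Total weight = 1/9 + 1/18 + 1/9 = 5/18
P(X=1 | obs) = 1/9 / 5/18 = 2/5
P(X=2 | obs) = 1/18 / 5/18 = 1/5
P(X=3 | obs) = 1/9 / 5/18 = 2/5

P(X=1) = 2/5, P(X=2) = 1/5, P(X=3) = 2/5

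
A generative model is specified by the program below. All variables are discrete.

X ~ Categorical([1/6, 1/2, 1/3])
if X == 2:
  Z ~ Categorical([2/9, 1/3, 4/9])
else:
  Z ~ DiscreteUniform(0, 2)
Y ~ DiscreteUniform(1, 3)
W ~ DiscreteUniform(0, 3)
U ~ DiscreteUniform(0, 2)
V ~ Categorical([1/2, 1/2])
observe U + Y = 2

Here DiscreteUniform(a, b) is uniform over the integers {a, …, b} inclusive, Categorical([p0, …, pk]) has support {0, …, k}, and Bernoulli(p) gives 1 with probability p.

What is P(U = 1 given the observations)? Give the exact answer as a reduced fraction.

P(U = 1 | obs) = 1/2

Enumerate traces; 144 have nonzero weight after conditioning:
  (X=0, Z=0, Y=1, W=0, U=1, V=0) weight 1/1296
  (X=0, Z=0, Y=1, W=0, U=1, V=1) weight 1/1296
  (X=0, Z=0, Y=1, W=1, U=1, V=0) weight 1/1296
  (X=0, Z=0, Y=1, W=1, U=1, V=1) weight 1/1296
  (X=0, Z=0, Y=1, W=2, U=1, V=0) weight 1/1296
  (X=0, Z=0, Y=1, W=2, U=1, V=1) weight 1/1296
  (X=0, Z=0, Y=1, W=3, U=1, V=0) weight 1/1296
  (X=0, Z=0, Y=1, W=3, U=1, V=1) weight 1/1296
  (X=0, Z=0, Y=2, W=0, U=0, V=0) weight 1/1296
  … 135 more
Group by U:
  weight(U=0) = 1/9
  weight(U=1) = 1/9
Total weight = 1/9 + 1/9 = 2/9
P(U=0 | obs) = 1/9 / 2/9 = 1/2
P(U=1 | obs) = 1/9 / 2/9 = 1/2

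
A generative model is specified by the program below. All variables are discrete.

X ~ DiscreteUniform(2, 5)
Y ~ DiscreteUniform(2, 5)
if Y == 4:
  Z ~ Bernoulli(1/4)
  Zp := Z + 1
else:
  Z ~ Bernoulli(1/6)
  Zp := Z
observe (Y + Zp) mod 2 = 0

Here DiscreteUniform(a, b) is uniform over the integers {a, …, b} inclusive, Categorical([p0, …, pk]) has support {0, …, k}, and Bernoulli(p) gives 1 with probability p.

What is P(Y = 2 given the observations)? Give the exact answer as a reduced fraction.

Enumerate traces; 16 have nonzero weight after conditioning:
  (X=2, Y=2, Z=0) weight 5/96
  (X=2, Y=3, Z=1) weight 1/96
  (X=2, Y=4, Z=1) weight 1/64
  (X=2, Y=5, Z=1) weight 1/96
  (X=3, Y=2, Z=0) weight 5/96
  (X=3, Y=3, Z=1) weight 1/96
  (X=3, Y=4, Z=1) weight 1/64
  (X=3, Y=5, Z=1) weight 1/96
  … 8 more
Group by Y:
  weight(Y=2) = 5/24
  weight(Y=3) = 1/24
  weight(Y=4) = 1/16
  weight(Y=5) = 1/24
Total weight = 5/24 + 1/24 + 1/16 + 1/24 = 17/48
P(Y=2 | obs) = 5/24 / 17/48 = 10/17
P(Y=3 | obs) = 1/24 / 17/48 = 2/17
P(Y=4 | obs) = 1/16 / 17/48 = 3/17
P(Y=5 | obs) = 1/24 / 17/48 = 2/17

P(Y = 2 | obs) = 10/17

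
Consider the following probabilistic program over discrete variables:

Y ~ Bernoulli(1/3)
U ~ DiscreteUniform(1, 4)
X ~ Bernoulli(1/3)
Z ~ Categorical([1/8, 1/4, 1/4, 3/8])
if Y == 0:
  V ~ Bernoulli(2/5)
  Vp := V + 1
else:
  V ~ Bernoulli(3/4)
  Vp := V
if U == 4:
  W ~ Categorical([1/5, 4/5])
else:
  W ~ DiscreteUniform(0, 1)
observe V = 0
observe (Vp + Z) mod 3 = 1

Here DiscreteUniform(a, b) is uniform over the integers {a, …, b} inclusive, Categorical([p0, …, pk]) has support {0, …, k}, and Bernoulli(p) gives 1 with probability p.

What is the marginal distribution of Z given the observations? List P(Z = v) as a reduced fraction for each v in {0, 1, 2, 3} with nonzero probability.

Enumerate traces; 48 have nonzero weight after conditioning:
  (Y=0, U=1, X=0, Z=0, V=0, W=0) weight 1/240
  (Y=0, U=1, X=0, Z=0, V=0, W=1) weight 1/240
  (Y=0, U=1, X=0, Z=3, V=0, W=0) weight 1/80
  (Y=0, U=1, X=0, Z=3, V=0, W=1) weight 1/80
  (Y=0, U=1, X=1, Z=0, V=0, W=0) weight 1/480
  (Y=0, U=1, X=1, Z=0, V=0, W=1) weight 1/480
  (Y=0, U=1, X=1, Z=3, V=0, W=0) weight 1/160
  (Y=0, U=1, X=1, Z=3, V=0, W=1) weight 1/160
  (Y=1, U=1, X=0, Z=1, V=0, W=0) weight 1/576
  … 39 more
Group by Z:
  weight(Z=0) = 1/20
  weight(Z=1) = 1/48
  weight(Z=3) = 3/20
Total weight = 1/20 + 1/48 + 3/20 = 53/240
P(Z=0 | obs) = 1/20 / 53/240 = 12/53
P(Z=1 | obs) = 1/48 / 53/240 = 5/53
P(Z=3 | obs) = 3/20 / 53/240 = 36/53

P(Z=0) = 12/53, P(Z=1) = 5/53, P(Z=3) = 36/53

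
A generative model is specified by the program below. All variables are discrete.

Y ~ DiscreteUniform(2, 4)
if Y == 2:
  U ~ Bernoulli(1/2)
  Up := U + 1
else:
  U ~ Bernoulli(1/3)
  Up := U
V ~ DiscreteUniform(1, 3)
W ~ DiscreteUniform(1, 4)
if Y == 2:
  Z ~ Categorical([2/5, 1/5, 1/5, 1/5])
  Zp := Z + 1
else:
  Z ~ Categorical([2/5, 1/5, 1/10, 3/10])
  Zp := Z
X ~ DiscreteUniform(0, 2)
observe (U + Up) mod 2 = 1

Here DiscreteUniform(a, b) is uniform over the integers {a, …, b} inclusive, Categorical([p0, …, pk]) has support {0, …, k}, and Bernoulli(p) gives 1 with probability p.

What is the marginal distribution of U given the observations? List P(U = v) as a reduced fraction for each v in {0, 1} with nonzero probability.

Enumerate traces; 288 have nonzero weight after conditioning:
  (Y=2, U=0, V=1, W=1, Z=0, X=0) weight 1/540
  (Y=2, U=0, V=1, W=1, Z=0, X=1) weight 1/540
  (Y=2, U=0, V=1, W=1, Z=0, X=2) weight 1/540
  (Y=2, U=0, V=1, W=1, Z=1, X=0) weight 1/1080
  (Y=2, U=0, V=1, W=1, Z=1, X=1) weight 1/1080
  (Y=2, U=0, V=1, W=1, Z=1, X=2) weight 1/1080
  (Y=2, U=0, V=1, W=1, Z=2, X=0) weight 1/1080
  (Y=2, U=0, V=1, W=1, Z=2, X=1) weight 1/1080
  (Y=2, U=1, V=1, W=1, Z=0, X=0) weight 1/540
  … 279 more
Group by U:
  weight(U=0) = 1/6
  weight(U=1) = 1/6
Total weight = 1/6 + 1/6 = 1/3
P(U=0 | obs) = 1/6 / 1/3 = 1/2
P(U=1 | obs) = 1/6 / 1/3 = 1/2

P(U=0) = 1/2, P(U=1) = 1/2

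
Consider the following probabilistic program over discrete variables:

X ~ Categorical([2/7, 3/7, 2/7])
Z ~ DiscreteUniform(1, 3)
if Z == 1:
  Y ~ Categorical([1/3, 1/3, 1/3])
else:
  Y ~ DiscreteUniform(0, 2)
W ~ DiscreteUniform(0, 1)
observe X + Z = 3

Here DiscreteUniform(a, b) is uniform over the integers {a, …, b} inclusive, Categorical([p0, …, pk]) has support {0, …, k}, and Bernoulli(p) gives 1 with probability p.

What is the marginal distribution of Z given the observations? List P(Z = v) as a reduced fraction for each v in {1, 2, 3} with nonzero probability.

Enumerate traces; 18 have nonzero weight after conditioning:
  (X=0, Z=3, Y=0, W=0) weight 1/63
  (X=0, Z=3, Y=0, W=1) weight 1/63
  (X=0, Z=3, Y=1, W=0) weight 1/63
  (X=0, Z=3, Y=1, W=1) weight 1/63
  (X=0, Z=3, Y=2, W=0) weight 1/63
  (X=0, Z=3, Y=2, W=1) weight 1/63
  (X=1, Z=2, Y=0, W=0) weight 1/42
  (X=1, Z=2, Y=0, W=1) weight 1/42
  (X=2, Z=1, Y=0, W=0) weight 1/63
  … 9 more
Group by Z:
  weight(Z=1) = 2/21
  weight(Z=2) = 1/7
  weight(Z=3) = 2/21
Total weight = 2/21 + 1/7 + 2/21 = 1/3
P(Z=1 | obs) = 2/21 / 1/3 = 2/7
P(Z=2 | obs) = 1/7 / 1/3 = 3/7
P(Z=3 | obs) = 2/21 / 1/3 = 2/7

P(Z=1) = 2/7, P(Z=2) = 3/7, P(Z=3) = 2/7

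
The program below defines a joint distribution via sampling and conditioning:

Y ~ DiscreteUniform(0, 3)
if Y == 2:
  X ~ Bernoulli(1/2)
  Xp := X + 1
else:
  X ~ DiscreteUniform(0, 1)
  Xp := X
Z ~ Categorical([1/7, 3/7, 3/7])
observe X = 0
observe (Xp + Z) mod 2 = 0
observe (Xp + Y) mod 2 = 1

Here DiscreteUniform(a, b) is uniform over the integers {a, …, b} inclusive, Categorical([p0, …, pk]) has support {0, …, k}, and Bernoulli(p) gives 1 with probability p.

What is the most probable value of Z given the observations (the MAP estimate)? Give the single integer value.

Enumerate traces; 5 have nonzero weight after conditioning:
  (Y=1, X=0, Z=0) weight 1/56
  (Y=1, X=0, Z=2) weight 3/56
  (Y=2, X=0, Z=1) weight 3/56
  (Y=3, X=0, Z=0) weight 1/56
  (Y=3, X=0, Z=2) weight 3/56
Group by Z:
  weight(Z=0) = 1/28
  weight(Z=1) = 3/56
  weight(Z=2) = 3/28
Total weight = 1/28 + 3/56 + 3/28 = 11/56
P(Z=0 | obs) = 1/28 / 11/56 = 2/11
P(Z=1 | obs) = 3/56 / 11/56 = 3/11
P(Z=2 | obs) = 3/28 / 11/56 = 6/11
argmax = 2

argmax_v P(Z = v | obs) = 2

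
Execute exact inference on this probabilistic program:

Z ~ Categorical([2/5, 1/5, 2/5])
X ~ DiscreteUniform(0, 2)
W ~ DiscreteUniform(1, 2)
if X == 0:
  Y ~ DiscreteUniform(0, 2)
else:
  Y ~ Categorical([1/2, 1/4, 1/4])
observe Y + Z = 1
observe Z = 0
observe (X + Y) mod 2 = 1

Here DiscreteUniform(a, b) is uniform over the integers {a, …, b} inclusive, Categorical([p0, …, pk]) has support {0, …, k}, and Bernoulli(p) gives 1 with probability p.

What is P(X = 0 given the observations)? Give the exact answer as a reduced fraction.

Enumerate traces; 4 have nonzero weight after conditioning:
  (Z=0, X=0, W=1, Y=1) weight 1/45
  (Z=0, X=0, W=2, Y=1) weight 1/45
  (Z=0, X=2, W=1, Y=1) weight 1/60
  (Z=0, X=2, W=2, Y=1) weight 1/60
Group by X:
  weight(X=0) = 2/45
  weight(X=2) = 1/30
Total weight = 2/45 + 1/30 = 7/90
P(X=0 | obs) = 2/45 / 7/90 = 4/7
P(X=2 | obs) = 1/30 / 7/90 = 3/7

P(X = 0 | obs) = 4/7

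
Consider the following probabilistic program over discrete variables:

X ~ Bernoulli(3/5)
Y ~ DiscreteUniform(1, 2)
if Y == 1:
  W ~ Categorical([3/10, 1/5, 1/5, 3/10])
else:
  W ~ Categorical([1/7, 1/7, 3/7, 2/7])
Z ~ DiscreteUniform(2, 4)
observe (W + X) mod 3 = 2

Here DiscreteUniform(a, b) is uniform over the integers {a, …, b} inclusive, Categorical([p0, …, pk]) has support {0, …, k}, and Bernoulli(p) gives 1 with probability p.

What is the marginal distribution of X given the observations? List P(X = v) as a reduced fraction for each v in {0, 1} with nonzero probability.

P(X=0) = 11/20, P(X=1) = 9/20

Enumerate traces; 12 have nonzero weight after conditioning:
  (X=0, Y=1, W=2, Z=2) weight 1/75
  (X=0, Y=1, W=2, Z=3) weight 1/75
  (X=0, Y=1, W=2, Z=4) weight 1/75
  (X=0, Y=2, W=2, Z=2) weight 1/35
  (X=0, Y=2, W=2, Z=3) weight 1/35
  (X=0, Y=2, W=2, Z=4) weight 1/35
  (X=1, Y=1, W=1, Z=2) weight 1/50
  (X=1, Y=1, W=1, Z=3) weight 1/50
  … 4 more
Group by X:
  weight(X=0) = 22/175
  weight(X=1) = 18/175
Total weight = 22/175 + 18/175 = 8/35
P(X=0 | obs) = 22/175 / 8/35 = 11/20
P(X=1 | obs) = 18/175 / 8/35 = 9/20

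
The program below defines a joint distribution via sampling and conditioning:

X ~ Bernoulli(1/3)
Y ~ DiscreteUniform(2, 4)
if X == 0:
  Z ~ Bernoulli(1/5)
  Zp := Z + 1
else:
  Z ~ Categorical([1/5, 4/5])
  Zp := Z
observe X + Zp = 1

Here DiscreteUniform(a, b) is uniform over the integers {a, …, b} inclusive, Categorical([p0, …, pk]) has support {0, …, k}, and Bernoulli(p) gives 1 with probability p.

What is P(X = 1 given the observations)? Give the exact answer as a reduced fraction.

P(X = 1 | obs) = 1/9

Enumerate traces; 6 have nonzero weight after conditioning:
  (X=0, Y=2, Z=0) weight 8/45
  (X=0, Y=3, Z=0) weight 8/45
  (X=0, Y=4, Z=0) weight 8/45
  (X=1, Y=2, Z=0) weight 1/45
  (X=1, Y=3, Z=0) weight 1/45
  (X=1, Y=4, Z=0) weight 1/45
Group by X:
  weight(X=0) = 8/15
  weight(X=1) = 1/15
Total weight = 8/15 + 1/15 = 3/5
P(X=0 | obs) = 8/15 / 3/5 = 8/9
P(X=1 | obs) = 1/15 / 3/5 = 1/9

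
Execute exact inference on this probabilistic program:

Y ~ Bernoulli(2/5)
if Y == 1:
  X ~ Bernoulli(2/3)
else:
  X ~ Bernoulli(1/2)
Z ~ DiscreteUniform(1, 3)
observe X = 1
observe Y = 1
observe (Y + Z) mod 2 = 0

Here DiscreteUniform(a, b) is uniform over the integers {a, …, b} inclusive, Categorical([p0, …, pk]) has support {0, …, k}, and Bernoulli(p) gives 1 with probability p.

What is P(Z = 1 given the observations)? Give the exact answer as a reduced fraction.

Enumerate traces; 2 have nonzero weight after conditioning:
  (Y=1, X=1, Z=1) weight 4/45
  (Y=1, X=1, Z=3) weight 4/45
Group by Z:
  weight(Z=1) = 4/45
  weight(Z=3) = 4/45
Total weight = 4/45 + 4/45 = 8/45
P(Z=1 | obs) = 4/45 / 8/45 = 1/2
P(Z=3 | obs) = 4/45 / 8/45 = 1/2

P(Z = 1 | obs) = 1/2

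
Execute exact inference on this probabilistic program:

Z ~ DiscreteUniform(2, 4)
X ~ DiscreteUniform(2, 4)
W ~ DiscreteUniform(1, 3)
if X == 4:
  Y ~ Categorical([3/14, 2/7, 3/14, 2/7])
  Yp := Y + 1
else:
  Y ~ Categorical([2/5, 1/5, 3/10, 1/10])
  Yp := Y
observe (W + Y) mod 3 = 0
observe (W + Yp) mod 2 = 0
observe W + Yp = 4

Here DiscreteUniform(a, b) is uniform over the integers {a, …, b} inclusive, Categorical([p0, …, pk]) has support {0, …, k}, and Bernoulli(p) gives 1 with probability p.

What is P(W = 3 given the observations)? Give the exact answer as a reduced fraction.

P(W = 3 | obs) = 3/10

Enumerate traces; 9 have nonzero weight after conditioning:
  (Z=2, X=4, W=1, Y=2) weight 1/126
  (Z=2, X=4, W=2, Y=1) weight 2/189
  (Z=2, X=4, W=3, Y=0) weight 1/126
  (Z=3, X=4, W=1, Y=2) weight 1/126
  (Z=3, X=4, W=2, Y=1) weight 2/189
  (Z=3, X=4, W=3, Y=0) weight 1/126
  (Z=4, X=4, W=1, Y=2) weight 1/126
  (Z=4, X=4, W=2, Y=1) weight 2/189
  … 1 more
Group by W:
  weight(W=1) = 1/42
  weight(W=2) = 2/63
  weight(W=3) = 1/42
Total weight = 1/42 + 2/63 + 1/42 = 5/63
P(W=1 | obs) = 1/42 / 5/63 = 3/10
P(W=2 | obs) = 2/63 / 5/63 = 2/5
P(W=3 | obs) = 1/42 / 5/63 = 3/10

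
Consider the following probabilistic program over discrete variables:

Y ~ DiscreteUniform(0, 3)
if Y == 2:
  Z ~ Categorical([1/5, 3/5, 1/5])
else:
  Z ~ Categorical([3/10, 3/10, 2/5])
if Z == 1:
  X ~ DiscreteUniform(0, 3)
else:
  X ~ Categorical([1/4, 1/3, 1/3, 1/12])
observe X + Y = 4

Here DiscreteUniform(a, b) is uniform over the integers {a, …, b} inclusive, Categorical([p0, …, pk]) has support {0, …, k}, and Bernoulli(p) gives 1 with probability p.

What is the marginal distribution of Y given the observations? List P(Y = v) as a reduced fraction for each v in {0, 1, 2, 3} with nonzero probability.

P(Y=1) = 16/87, P(Y=2) = 34/87, P(Y=3) = 37/87

Enumerate traces; 9 have nonzero weight after conditioning:
  (Y=1, Z=0, X=3) weight 1/160
  (Y=1, Z=1, X=3) weight 3/160
  (Y=1, Z=2, X=3) weight 1/120
  (Y=2, Z=0, X=2) weight 1/60
  (Y=2, Z=1, X=2) weight 3/80
  (Y=2, Z=2, X=2) weight 1/60
  (Y=3, Z=0, X=1) weight 1/40
  (Y=3, Z=1, X=1) weight 3/160
  … 1 more
Group by Y:
  weight(Y=1) = 1/30
  weight(Y=2) = 17/240
  weight(Y=3) = 37/480
Total weight = 1/30 + 17/240 + 37/480 = 29/160
P(Y=1 | obs) = 1/30 / 29/160 = 16/87
P(Y=2 | obs) = 17/240 / 29/160 = 34/87
P(Y=3 | obs) = 37/480 / 29/160 = 37/87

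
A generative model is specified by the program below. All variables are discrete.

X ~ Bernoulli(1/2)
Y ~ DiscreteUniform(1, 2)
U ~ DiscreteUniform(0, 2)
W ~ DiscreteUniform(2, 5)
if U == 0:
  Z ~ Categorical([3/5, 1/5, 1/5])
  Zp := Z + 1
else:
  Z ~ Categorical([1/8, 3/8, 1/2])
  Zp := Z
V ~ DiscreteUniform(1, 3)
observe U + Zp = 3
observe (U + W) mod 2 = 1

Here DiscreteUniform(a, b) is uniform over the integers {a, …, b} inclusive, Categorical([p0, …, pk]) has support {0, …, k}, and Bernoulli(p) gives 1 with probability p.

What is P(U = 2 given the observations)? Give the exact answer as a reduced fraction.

P(U = 2 | obs) = 15/43

Enumerate traces; 72 have nonzero weight after conditioning:
  (X=0, Y=1, U=0, W=3, Z=2, V=1) weight 1/720
  (X=0, Y=1, U=0, W=3, Z=2, V=2) weight 1/720
  (X=0, Y=1, U=0, W=3, Z=2, V=3) weight 1/720
  (X=0, Y=1, U=0, W=5, Z=2, V=1) weight 1/720
  (X=0, Y=1, U=0, W=5, Z=2, V=2) weight 1/720
  (X=0, Y=1, U=0, W=5, Z=2, V=3) weight 1/720
  (X=0, Y=1, U=1, W=2, Z=2, V=1) weight 1/288
  (X=0, Y=1, U=1, W=2, Z=2, V=2) weight 1/288
  (X=0, Y=1, U=2, W=3, Z=1, V=1) weight 1/384
  … 63 more
Group by U:
  weight(U=0) = 1/30
  weight(U=1) = 1/12
  weight(U=2) = 1/16
Total weight = 1/30 + 1/12 + 1/16 = 43/240
P(U=0 | obs) = 1/30 / 43/240 = 8/43
P(U=1 | obs) = 1/12 / 43/240 = 20/43
P(U=2 | obs) = 1/16 / 43/240 = 15/43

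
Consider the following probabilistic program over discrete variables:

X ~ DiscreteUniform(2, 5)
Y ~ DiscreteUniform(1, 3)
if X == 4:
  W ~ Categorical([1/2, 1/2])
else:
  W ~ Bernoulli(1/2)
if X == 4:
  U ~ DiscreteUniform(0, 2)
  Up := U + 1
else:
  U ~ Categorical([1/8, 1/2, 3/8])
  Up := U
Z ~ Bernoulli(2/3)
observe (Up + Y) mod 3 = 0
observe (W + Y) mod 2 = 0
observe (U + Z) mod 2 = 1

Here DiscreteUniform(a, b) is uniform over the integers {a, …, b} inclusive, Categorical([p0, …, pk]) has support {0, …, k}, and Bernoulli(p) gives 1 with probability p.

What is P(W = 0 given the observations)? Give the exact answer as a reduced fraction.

Enumerate traces; 12 have nonzero weight after conditioning:
  (X=2, Y=1, W=1, U=2, Z=1) weight 1/96
  (X=2, Y=2, W=0, U=1, Z=0) weight 1/144
  (X=2, Y=3, W=1, U=0, Z=1) weight 1/288
  (X=3, Y=1, W=1, U=2, Z=1) weight 1/96
  (X=3, Y=2, W=0, U=1, Z=0) weight 1/144
  (X=3, Y=3, W=1, U=0, Z=1) weight 1/288
  (X=4, Y=1, W=1, U=1, Z=0) weight 1/216
  (X=4, Y=2, W=0, U=0, Z=1) weight 1/108
  … 4 more
Group by W:
  weight(W=0) = 13/432
  weight(W=1) = 1/18
Total weight = 13/432 + 1/18 = 37/432
P(W=0 | obs) = 13/432 / 37/432 = 13/37
P(W=1 | obs) = 1/18 / 37/432 = 24/37

P(W = 0 | obs) = 13/37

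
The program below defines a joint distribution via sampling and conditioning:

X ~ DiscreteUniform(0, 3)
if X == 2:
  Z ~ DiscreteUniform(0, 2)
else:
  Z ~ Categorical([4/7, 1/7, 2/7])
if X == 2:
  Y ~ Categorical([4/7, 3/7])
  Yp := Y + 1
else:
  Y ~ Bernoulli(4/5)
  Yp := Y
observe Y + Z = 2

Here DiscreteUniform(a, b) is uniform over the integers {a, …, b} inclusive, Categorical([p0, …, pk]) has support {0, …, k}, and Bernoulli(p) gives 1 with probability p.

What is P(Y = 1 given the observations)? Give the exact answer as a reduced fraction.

P(Y = 1 | obs) = 51/89

Enumerate traces; 8 have nonzero weight after conditioning:
  (X=0, Z=1, Y=1) weight 1/35
  (X=0, Z=2, Y=0) weight 1/70
  (X=1, Z=1, Y=1) weight 1/35
  (X=1, Z=2, Y=0) weight 1/70
  (X=2, Z=1, Y=1) weight 1/28
  (X=2, Z=2, Y=0) weight 1/21
  (X=3, Z=1, Y=1) weight 1/35
  (X=3, Z=2, Y=0) weight 1/70
Group by Y:
  weight(Y=0) = 19/210
  weight(Y=1) = 17/140
Total weight = 19/210 + 17/140 = 89/420
P(Y=0 | obs) = 19/210 / 89/420 = 38/89
P(Y=1 | obs) = 17/140 / 89/420 = 51/89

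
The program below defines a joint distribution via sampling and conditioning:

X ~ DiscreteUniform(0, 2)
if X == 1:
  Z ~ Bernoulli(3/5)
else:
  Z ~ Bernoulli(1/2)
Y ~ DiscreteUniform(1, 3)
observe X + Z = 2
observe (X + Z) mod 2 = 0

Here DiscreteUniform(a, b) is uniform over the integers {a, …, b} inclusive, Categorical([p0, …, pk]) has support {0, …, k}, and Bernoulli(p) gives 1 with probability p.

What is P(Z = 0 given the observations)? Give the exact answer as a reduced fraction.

P(Z = 0 | obs) = 5/11

Enumerate traces; 6 have nonzero weight after conditioning:
  (X=1, Z=1, Y=1) weight 1/15
  (X=1, Z=1, Y=2) weight 1/15
  (X=1, Z=1, Y=3) weight 1/15
  (X=2, Z=0, Y=1) weight 1/18
  (X=2, Z=0, Y=2) weight 1/18
  (X=2, Z=0, Y=3) weight 1/18
Group by Z:
  weight(Z=0) = 1/6
  weight(Z=1) = 1/5
Total weight = 1/6 + 1/5 = 11/30
P(Z=0 | obs) = 1/6 / 11/30 = 5/11
P(Z=1 | obs) = 1/5 / 11/30 = 6/11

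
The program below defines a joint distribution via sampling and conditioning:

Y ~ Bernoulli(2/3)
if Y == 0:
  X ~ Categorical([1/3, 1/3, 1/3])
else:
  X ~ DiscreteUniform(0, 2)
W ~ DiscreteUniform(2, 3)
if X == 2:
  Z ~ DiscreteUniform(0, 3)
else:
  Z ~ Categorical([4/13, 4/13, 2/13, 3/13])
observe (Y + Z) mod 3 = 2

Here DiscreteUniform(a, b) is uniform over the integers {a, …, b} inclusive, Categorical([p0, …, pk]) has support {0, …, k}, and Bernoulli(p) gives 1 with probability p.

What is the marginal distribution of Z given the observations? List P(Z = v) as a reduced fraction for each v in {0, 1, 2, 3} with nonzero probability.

Enumerate traces; 12 have nonzero weight after conditioning:
  (Y=0, X=0, W=2, Z=2) weight 1/117
  (Y=0, X=0, W=3, Z=2) weight 1/117
  (Y=0, X=1, W=2, Z=2) weight 1/117
  (Y=0, X=1, W=3, Z=2) weight 1/117
  (Y=0, X=2, W=2, Z=2) weight 1/72
  (Y=0, X=2, W=3, Z=2) weight 1/72
  (Y=1, X=0, W=2, Z=1) weight 4/117
  (Y=1, X=0, W=3, Z=1) weight 4/117
  … 4 more
Group by Z:
  weight(Z=1) = 5/26
  weight(Z=2) = 29/468
Total weight = 5/26 + 29/468 = 119/468
P(Z=1 | obs) = 5/26 / 119/468 = 90/119
P(Z=2 | obs) = 29/468 / 119/468 = 29/119

P(Z=1) = 90/119, P(Z=2) = 29/119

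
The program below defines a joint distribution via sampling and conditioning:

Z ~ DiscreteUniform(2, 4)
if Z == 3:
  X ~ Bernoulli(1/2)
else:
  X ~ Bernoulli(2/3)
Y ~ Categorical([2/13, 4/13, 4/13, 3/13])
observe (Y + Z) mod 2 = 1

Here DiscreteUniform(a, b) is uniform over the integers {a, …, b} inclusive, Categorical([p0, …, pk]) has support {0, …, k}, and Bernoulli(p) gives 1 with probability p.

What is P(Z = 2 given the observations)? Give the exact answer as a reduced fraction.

P(Z = 2 | obs) = 7/20

Enumerate traces; 12 have nonzero weight after conditioning:
  (Z=2, X=0, Y=1) weight 4/117
  (Z=2, X=0, Y=3) weight 1/39
  (Z=2, X=1, Y=1) weight 8/117
  (Z=2, X=1, Y=3) weight 2/39
  (Z=3, X=0, Y=0) weight 1/39
  (Z=3, X=0, Y=2) weight 2/39
  (Z=3, X=1, Y=0) weight 1/39
  (Z=3, X=1, Y=2) weight 2/39
  (Z=4, X=0, Y=1) weight 4/117
  … 3 more
Group by Z:
  weight(Z=2) = 7/39
  weight(Z=3) = 2/13
  weight(Z=4) = 7/39
Total weight = 7/39 + 2/13 + 7/39 = 20/39
P(Z=2 | obs) = 7/39 / 20/39 = 7/20
P(Z=3 | obs) = 2/13 / 20/39 = 3/10
P(Z=4 | obs) = 7/39 / 20/39 = 7/20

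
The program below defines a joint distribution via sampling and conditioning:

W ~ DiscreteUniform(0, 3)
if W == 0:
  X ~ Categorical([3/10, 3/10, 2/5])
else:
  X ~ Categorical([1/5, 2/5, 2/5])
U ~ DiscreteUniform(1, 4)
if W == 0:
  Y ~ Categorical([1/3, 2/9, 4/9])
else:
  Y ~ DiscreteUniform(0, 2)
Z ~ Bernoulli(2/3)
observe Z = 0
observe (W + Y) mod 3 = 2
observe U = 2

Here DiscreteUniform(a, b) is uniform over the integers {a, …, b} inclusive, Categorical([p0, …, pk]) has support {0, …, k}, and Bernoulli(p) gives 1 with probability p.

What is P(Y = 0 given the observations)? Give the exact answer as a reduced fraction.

P(Y = 0 | obs) = 3/13

Enumerate traces; 12 have nonzero weight after conditioning:
  (W=0, X=0, U=2, Y=2, Z=0) weight 1/360
  (W=0, X=1, U=2, Y=2, Z=0) weight 1/360
  (W=0, X=2, U=2, Y=2, Z=0) weight 1/270
  (W=1, X=0, U=2, Y=1, Z=0) weight 1/720
  (W=1, X=1, U=2, Y=1, Z=0) weight 1/360
  (W=1, X=2, U=2, Y=1, Z=0) weight 1/360
  (W=2, X=0, U=2, Y=0, Z=0) weight 1/720
  (W=2, X=1, U=2, Y=0, Z=0) weight 1/360
  … 4 more
Group by Y:
  weight(Y=0) = 1/144
  weight(Y=1) = 1/144
  weight(Y=2) = 7/432
Total weight = 1/144 + 1/144 + 7/432 = 13/432
P(Y=0 | obs) = 1/144 / 13/432 = 3/13
P(Y=1 | obs) = 1/144 / 13/432 = 3/13
P(Y=2 | obs) = 7/432 / 13/432 = 7/13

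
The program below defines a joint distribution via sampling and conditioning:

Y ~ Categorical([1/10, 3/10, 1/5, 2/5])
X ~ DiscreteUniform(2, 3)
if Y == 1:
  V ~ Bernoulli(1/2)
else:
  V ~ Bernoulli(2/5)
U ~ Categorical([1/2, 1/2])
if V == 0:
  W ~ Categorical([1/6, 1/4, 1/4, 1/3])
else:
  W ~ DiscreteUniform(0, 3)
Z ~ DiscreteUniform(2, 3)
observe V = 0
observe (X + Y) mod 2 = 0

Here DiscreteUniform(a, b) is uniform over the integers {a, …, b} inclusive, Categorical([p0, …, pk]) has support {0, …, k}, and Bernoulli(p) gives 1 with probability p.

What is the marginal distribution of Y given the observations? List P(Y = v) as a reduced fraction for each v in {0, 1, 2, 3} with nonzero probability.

Enumerate traces; 64 have nonzero weight after conditioning:
  (Y=0, X=2, V=0, U=0, W=0, Z=2) weight 1/800
  (Y=0, X=2, V=0, U=0, W=0, Z=3) weight 1/800
  (Y=0, X=2, V=0, U=0, W=1, Z=2) weight 3/1600
  (Y=0, X=2, V=0, U=0, W=1, Z=3) weight 3/1600
  (Y=0, X=2, V=0, U=0, W=2, Z=2) weight 3/1600
  (Y=0, X=2, V=0, U=0, W=2, Z=3) weight 3/1600
  (Y=0, X=2, V=0, U=0, W=3, Z=2) weight 1/400
  (Y=0, X=2, V=0, U=0, W=3, Z=3) weight 1/400
  (Y=1, X=3, V=0, U=0, W=0, Z=2) weight 1/320
  (Y=2, X=2, V=0, U=0, W=0, Z=2) weight 1/400
  … 54 more
Group by Y:
  weight(Y=0) = 3/100
  weight(Y=1) = 3/40
  weight(Y=2) = 3/50
  weight(Y=3) = 3/25
Total weight = 3/100 + 3/40 + 3/50 + 3/25 = 57/200
P(Y=0 | obs) = 3/100 / 57/200 = 2/19
P(Y=1 | obs) = 3/40 / 57/200 = 5/19
P(Y=2 | obs) = 3/50 / 57/200 = 4/19
P(Y=3 | obs) = 3/25 / 57/200 = 8/19

P(Y=0) = 2/19, P(Y=1) = 5/19, P(Y=2) = 4/19, P(Y=3) = 8/19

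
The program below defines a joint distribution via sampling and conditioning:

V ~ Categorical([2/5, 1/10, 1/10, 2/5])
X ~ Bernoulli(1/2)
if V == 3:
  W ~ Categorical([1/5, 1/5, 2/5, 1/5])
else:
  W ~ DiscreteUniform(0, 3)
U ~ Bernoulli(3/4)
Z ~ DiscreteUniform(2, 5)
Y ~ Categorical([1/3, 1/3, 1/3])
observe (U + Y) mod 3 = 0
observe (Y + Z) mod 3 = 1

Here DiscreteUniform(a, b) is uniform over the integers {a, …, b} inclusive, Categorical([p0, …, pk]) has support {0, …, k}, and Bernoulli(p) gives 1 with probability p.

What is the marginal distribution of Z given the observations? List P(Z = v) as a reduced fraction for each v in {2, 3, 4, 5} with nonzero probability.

P(Z=2) = 3/7, P(Z=4) = 1/7, P(Z=5) = 3/7

Enumerate traces; 96 have nonzero weight after conditioning:
  (V=0, X=0, W=0, U=0, Z=4, Y=0) weight 1/960
  (V=0, X=0, W=0, U=1, Z=2, Y=2) weight 1/320
  (V=0, X=0, W=0, U=1, Z=5, Y=2) weight 1/320
  (V=0, X=0, W=1, U=0, Z=4, Y=0) weight 1/960
  (V=0, X=0, W=1, U=1, Z=2, Y=2) weight 1/320
  (V=0, X=0, W=1, U=1, Z=5, Y=2) weight 1/320
  (V=0, X=0, W=2, U=0, Z=4, Y=0) weight 1/960
  (V=0, X=0, W=2, U=1, Z=2, Y=2) weight 1/320
  … 88 more
Group by Z:
  weight(Z=2) = 1/16
  weight(Z=4) = 1/48
  weight(Z=5) = 1/16
Total weight = 1/16 + 1/48 + 1/16 = 7/48
P(Z=2 | obs) = 1/16 / 7/48 = 3/7
P(Z=4 | obs) = 1/48 / 7/48 = 1/7
P(Z=5 | obs) = 1/16 / 7/48 = 3/7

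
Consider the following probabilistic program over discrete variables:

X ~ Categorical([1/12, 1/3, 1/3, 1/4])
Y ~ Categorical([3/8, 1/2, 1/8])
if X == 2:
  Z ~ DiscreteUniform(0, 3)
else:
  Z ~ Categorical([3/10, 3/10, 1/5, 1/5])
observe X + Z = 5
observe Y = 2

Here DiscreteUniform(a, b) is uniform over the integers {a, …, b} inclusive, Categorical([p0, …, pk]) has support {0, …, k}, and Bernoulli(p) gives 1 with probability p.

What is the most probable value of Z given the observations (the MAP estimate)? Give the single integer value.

argmax_v P(Z = v | obs) = 3

Enumerate traces; 2 have nonzero weight after conditioning:
  (X=2, Y=2, Z=3) weight 1/96
  (X=3, Y=2, Z=2) weight 1/160
Group by Z:
  weight(Z=2) = 1/160
  weight(Z=3) = 1/96
Total weight = 1/160 + 1/96 = 1/60
P(Z=2 | obs) = 1/160 / 1/60 = 3/8
P(Z=3 | obs) = 1/96 / 1/60 = 5/8
argmax = 3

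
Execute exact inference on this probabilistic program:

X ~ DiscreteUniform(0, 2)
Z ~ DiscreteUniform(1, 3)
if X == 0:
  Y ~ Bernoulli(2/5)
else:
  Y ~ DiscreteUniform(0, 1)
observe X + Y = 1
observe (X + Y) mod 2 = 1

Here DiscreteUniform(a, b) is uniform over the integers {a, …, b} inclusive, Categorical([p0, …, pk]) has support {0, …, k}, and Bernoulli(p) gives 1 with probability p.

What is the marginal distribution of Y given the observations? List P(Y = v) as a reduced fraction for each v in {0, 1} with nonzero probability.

Enumerate traces; 6 have nonzero weight after conditioning:
  (X=0, Z=1, Y=1) weight 2/45
  (X=0, Z=2, Y=1) weight 2/45
  (X=0, Z=3, Y=1) weight 2/45
  (X=1, Z=1, Y=0) weight 1/18
  (X=1, Z=2, Y=0) weight 1/18
  (X=1, Z=3, Y=0) weight 1/18
Group by Y:
  weight(Y=0) = 1/6
  weight(Y=1) = 2/15
Total weight = 1/6 + 2/15 = 3/10
P(Y=0 | obs) = 1/6 / 3/10 = 5/9
P(Y=1 | obs) = 2/15 / 3/10 = 4/9

P(Y=0) = 5/9, P(Y=1) = 4/9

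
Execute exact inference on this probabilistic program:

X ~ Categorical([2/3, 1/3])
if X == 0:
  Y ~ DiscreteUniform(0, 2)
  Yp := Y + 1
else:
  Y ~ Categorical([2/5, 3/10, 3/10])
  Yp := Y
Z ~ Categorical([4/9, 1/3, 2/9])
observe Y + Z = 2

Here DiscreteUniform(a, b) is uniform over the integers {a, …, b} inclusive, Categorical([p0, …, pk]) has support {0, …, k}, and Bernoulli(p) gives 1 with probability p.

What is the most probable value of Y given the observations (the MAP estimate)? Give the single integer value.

argmax_v P(Y = v | obs) = 2

Enumerate traces; 6 have nonzero weight after conditioning:
  (X=0, Y=0, Z=2) weight 4/81
  (X=0, Y=1, Z=1) weight 2/27
  (X=0, Y=2, Z=0) weight 8/81
  (X=1, Y=0, Z=2) weight 4/135
  (X=1, Y=1, Z=1) weight 1/30
  (X=1, Y=2, Z=0) weight 2/45
Group by Y:
  weight(Y=0) = 32/405
  weight(Y=1) = 29/270
  weight(Y=2) = 58/405
Total weight = 32/405 + 29/270 + 58/405 = 89/270
P(Y=0 | obs) = 32/405 / 89/270 = 64/267
P(Y=1 | obs) = 29/270 / 89/270 = 29/89
P(Y=2 | obs) = 58/405 / 89/270 = 116/267
argmax = 2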